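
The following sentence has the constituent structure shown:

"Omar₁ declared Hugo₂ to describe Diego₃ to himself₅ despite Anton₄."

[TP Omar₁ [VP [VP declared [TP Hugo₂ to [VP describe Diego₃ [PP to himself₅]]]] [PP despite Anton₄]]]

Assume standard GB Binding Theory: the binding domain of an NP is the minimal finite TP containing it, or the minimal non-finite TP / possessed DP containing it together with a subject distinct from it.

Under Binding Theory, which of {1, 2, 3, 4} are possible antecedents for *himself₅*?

*himself* is an anaphor, so Principle A applies: it must be bound in its binding domain.
Binding domain of *himself₅*: the embedded TP, whose subject is Hugo₂.
*Omar₁* c-commands the anaphor but is outside its binding domain → cannot satisfy Principle A.
*Hugo₂* c-commands the anaphor within its binding domain → licit binder.
*Diego₃* c-commands the anaphor within its binding domain → licit binder.
*Anton₄* does not c-command the anaphor → cannot bind it.

{2, 3}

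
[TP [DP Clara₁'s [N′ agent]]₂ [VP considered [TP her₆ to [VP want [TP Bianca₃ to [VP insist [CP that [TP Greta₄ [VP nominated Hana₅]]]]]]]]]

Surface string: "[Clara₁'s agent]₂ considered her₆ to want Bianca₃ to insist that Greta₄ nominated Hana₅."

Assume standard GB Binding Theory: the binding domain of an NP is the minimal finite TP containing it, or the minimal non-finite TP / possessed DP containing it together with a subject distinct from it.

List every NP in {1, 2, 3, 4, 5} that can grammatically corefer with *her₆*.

*her* is a pronoun, so Principle B applies: it must be free in its binding domain.
Binding domain of *her₆*: the matrix TP, whose subject is [Clara₁'s agent]₂.
*Clara₁* and the pronoun do not c-command one another → neither Principle B nor Principle C is at stake; coindexation permitted.
*[Clara₁'s agent]₂* c-commands the pronoun within its binding domain → coindexation would violate Principle B.
*Bianca₃*: the pronoun c-commands this R-expression → coindexation would violate Principle C on *Bianca₃*.
*Greta₄*: the pronoun c-commands this R-expression → coindexation would violate Principle C on *Greta₄*.
*Hana₅*: the pronoun c-commands this R-expression → coindexation would violate Principle C on *Hana₅*.

{1}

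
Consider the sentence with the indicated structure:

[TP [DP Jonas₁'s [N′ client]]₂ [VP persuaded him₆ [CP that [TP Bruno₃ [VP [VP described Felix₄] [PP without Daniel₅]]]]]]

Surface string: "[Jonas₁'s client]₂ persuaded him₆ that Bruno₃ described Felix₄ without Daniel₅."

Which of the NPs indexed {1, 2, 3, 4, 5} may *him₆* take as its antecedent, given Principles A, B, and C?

{1}

*him* is a pronoun, so Principle B applies: it must be free in its binding domain.
Binding domain of *him₆*: the matrix TP, whose subject is [Jonas₁'s client]₂.
*Jonas₁* and the pronoun do not c-command one another → neither Principle B nor Principle C is at stake; coindexation permitted.
*[Jonas₁'s client]₂* c-commands the pronoun within its binding domain → coindexation would violate Principle B.
*Bruno₃*: the pronoun c-commands this R-expression → coindexation would violate Principle C on *Bruno₃*.
*Felix₄*: the pronoun c-commands this R-expression → coindexation would violate Principle C on *Felix₄*.
*Daniel₅*: the pronoun c-commands this R-expression → coindexation would violate Principle C on *Daniel₅*.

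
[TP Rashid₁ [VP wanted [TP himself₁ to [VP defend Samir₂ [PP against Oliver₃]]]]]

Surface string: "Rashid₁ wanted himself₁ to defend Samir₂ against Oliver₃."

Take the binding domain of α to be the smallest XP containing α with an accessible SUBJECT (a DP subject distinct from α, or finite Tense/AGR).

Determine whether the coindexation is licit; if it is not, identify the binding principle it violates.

The two coindexed NPs are *Rashid₁* and *himself₁*.
*himself₁* is an anaphor; its binding domain is the matrix TP, whose subject is Rashid₁. *Rashid₁* c-commands it within that domain and shares its index, so Principle A is satisfied.
*Rashid₁* is an R-expression; *himself₁* does not c-command it, and no other NP shares its index, so Principle C is satisfied.
All principles are respected.

grammatical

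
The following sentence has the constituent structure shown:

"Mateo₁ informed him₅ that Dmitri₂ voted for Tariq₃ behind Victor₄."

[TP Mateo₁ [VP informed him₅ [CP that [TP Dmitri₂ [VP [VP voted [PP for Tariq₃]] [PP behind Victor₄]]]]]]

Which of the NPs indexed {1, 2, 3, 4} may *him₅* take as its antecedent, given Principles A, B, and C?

*him* is a pronoun, so Principle B applies: it must be free in its binding domain.
Binding domain of *him₅*: the matrix TP, whose subject is Mateo₁.
*Mateo₁* c-commands the pronoun within its binding domain → coindexation would violate Principle B.
*Dmitri₂*: the pronoun c-commands this R-expression → coindexation would violate Principle C on *Dmitri₂*.
*Tariq₃*: the pronoun c-commands this R-expression → coindexation would violate Principle C on *Tariq₃*.
*Victor₄*: the pronoun c-commands this R-expression → coindexation would violate Principle C on *Victor₄*.

none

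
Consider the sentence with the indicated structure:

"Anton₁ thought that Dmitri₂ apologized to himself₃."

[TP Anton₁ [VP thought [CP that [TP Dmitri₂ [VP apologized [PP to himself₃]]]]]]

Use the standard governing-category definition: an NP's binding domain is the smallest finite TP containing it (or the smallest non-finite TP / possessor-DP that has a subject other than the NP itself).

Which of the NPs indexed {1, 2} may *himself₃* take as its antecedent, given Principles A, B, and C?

*himself* is an anaphor, so Principle A applies: it must be bound in its binding domain.
Binding domain of *himself₃*: the embedded TP, whose subject is Dmitri₂.
*Anton₁* c-commands the anaphor but is outside its binding domain → cannot satisfy Principle A.
*Dmitri₂* c-commands the anaphor within its binding domain → licit binder.

{2}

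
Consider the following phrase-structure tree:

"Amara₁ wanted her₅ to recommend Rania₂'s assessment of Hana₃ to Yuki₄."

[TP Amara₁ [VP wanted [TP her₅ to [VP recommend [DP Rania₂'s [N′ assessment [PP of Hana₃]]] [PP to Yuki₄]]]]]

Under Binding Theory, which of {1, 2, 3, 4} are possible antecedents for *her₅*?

*her* is a pronoun, so Principle B applies: it must be free in its binding domain.
Binding domain of *her₅*: the matrix TP, whose subject is Amara₁.
*Amara₁* c-commands the pronoun within its binding domain → coindexation would violate Principle B.
*Rania₂*: the pronoun c-commands this R-expression → coindexation would violate Principle C on *Rania₂*.
*Hana₃*: the pronoun c-commands this R-expression → coindexation would violate Principle C on *Hana₃*.
*Yuki₄*: the pronoun c-commands this R-expression → coindexation would violate Principle C on *Yuki₄*.

none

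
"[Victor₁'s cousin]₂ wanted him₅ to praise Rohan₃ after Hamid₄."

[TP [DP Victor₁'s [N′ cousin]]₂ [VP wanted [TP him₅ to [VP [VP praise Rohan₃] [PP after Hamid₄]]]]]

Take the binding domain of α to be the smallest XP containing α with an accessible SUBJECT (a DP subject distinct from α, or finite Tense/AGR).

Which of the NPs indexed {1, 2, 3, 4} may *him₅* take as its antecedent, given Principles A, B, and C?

{1}

*him* is a pronoun, so Principle B applies: it must be free in its binding domain.
Binding domain of *him₅*: the matrix TP, whose subject is [Victor₁'s cousin]₂.
*Victor₁* and the pronoun do not c-command one another → neither Principle B nor Principle C is at stake; coindexation permitted.
*[Victor₁'s cousin]₂* c-commands the pronoun within its binding domain → coindexation would violate Principle B.
*Rohan₃*: the pronoun c-commands this R-expression → coindexation would violate Principle C on *Rohan₃*.
*Hamid₄*: the pronoun c-commands this R-expression → coindexation would violate Principle C on *Hamid₄*.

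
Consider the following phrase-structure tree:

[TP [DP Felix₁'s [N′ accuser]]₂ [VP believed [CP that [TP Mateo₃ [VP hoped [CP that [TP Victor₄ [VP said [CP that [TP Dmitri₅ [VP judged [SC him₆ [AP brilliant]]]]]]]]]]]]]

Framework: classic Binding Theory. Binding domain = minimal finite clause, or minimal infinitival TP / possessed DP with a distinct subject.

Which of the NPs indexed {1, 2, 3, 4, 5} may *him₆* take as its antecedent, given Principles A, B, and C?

*him* is a pronoun, so Principle B applies: it must be free in its binding domain.
Binding domain of *him₆*: the embedded TP, whose subject is Dmitri₅.
*Felix₁* and the pronoun do not c-command one another → neither Principle B nor Principle C is at stake; coindexation permitted.
*[Felix₁'s accuser]₂* c-commands the pronoun but from outside its binding domain, and is not c-commanded by it → coindexation permitted.
*Mateo₃* c-commands the pronoun but from outside its binding domain, and is not c-commanded by it → coindexation permitted.
*Victor₄* c-commands the pronoun but from outside its binding domain, and is not c-commanded by it → coindexation permitted.
*Dmitri₅* c-commands the pronoun within its binding domain → coindexation would violate Principle B.

{1, 2, 3, 4}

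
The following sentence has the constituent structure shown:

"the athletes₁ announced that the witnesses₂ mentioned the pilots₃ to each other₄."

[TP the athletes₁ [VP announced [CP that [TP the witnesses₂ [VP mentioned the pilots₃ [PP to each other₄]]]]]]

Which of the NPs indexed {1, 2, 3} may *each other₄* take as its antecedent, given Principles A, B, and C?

*each other* is an anaphor, so Principle A applies: it must be bound in its binding domain.
Binding domain of *each other₄*: the embedded TP, whose subject is the witnesses₂.
*the athletes₁* c-commands the anaphor but is outside its binding domain → cannot satisfy Principle A.
*the witnesses₂* c-commands the anaphor within its binding domain → licit binder.
*the pilots₃* c-commands the anaphor within its binding domain → licit binder.

{2, 3}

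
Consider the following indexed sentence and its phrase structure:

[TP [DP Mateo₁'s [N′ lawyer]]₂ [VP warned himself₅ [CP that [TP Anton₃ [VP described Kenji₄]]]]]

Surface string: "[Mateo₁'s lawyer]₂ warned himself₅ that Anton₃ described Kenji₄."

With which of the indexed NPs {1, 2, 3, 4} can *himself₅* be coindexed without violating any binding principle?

{2}

*himself* is an anaphor, so Principle A applies: it must be bound in its binding domain.
Binding domain of *himself₅*: the matrix TP, whose subject is [Mateo₁'s lawyer]₂.
*Mateo₁* does not c-command the anaphor → cannot bind it.
*[Mateo₁'s lawyer]₂* c-commands the anaphor within its binding domain → licit binder.
*Anton₃* does not c-command the anaphor → cannot bind it.
*Kenji₄* does not c-command the anaphor → cannot bind it.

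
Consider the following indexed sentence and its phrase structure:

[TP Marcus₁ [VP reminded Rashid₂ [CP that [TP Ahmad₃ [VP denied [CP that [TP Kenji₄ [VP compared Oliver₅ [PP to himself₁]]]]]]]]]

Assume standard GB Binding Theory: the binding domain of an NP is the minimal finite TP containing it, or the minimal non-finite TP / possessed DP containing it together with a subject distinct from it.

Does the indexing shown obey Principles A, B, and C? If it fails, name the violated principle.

Principle A

The two coindexed NPs are *Marcus₁* and *himself₁*.
*himself₁* is an anaphor. Principle A requires it to be bound within its binding domain — the embedded TP, whose subject is Kenji₄.
Within that domain it is c-commanded by *Kenji₄*, *Oliver₅*, none of which share its index.
*Marcus₁* does c-command the anaphor, but from outside its binding domain.
The anaphor is unbound in its domain → Principle A violation.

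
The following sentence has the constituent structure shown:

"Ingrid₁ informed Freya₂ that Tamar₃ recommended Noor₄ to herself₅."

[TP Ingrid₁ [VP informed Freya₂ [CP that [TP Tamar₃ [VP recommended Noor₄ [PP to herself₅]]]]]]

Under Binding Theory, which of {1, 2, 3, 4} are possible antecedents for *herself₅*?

{3, 4}

*herself* is an anaphor, so Principle A applies: it must be bound in its binding domain.
Binding domain of *herself₅*: the embedded TP, whose subject is Tamar₃.
*Ingrid₁* c-commands the anaphor but is outside its binding domain → cannot satisfy Principle A.
*Freya₂* c-commands the anaphor but is outside its binding domain → cannot satisfy Principle A.
*Tamar₃* c-commands the anaphor within its binding domain → licit binder.
*Noor₄* c-commands the anaphor within its binding domain → licit binder.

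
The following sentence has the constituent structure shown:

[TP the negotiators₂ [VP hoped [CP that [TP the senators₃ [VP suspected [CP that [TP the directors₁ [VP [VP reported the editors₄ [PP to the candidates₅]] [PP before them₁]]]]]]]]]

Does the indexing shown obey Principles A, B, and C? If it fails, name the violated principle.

The two coindexed NPs are *the directors₁* and *them₁*.
*them₁* is a pronoun. Its binding domain is the embedded TP, whose subject is the directors₁.
*the directors₁* c-commands it within that domain and carries the same index.
The pronoun is locally bound → Principle B violation.

Principle B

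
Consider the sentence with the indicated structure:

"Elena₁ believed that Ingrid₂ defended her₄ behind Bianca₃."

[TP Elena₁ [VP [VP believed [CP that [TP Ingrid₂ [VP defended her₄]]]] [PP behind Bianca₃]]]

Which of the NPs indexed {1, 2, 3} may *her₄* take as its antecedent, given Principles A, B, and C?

*her* is a pronoun, so Principle B applies: it must be free in its binding domain.
Binding domain of *her₄*: the embedded TP, whose subject is Ingrid₂.
*Elena₁* c-commands the pronoun but from outside its binding domain, and is not c-commanded by it → coindexation permitted.
*Ingrid₂* c-commands the pronoun within its binding domain → coindexation would violate Principle B.
*Bianca₃* and the pronoun do not c-command one another → neither Principle B nor Principle C is at stake; coindexation permitted.

{1, 3}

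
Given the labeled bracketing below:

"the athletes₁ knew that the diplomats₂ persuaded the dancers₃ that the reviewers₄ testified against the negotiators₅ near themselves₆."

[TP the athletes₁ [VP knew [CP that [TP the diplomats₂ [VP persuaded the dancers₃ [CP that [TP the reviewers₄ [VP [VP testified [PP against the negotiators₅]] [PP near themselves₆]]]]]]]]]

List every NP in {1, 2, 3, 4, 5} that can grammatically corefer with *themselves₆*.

{4}

*themselves* is an anaphor, so Principle A applies: it must be bound in its binding domain.
Binding domain of *themselves₆*: the embedded TP, whose subject is the reviewers₄.
*the athletes₁* c-commands the anaphor but is outside its binding domain → cannot satisfy Principle A.
*the diplomats₂* c-commands the anaphor but is outside its binding domain → cannot satisfy Principle A.
*the dancers₃* c-commands the anaphor but is outside its binding domain → cannot satisfy Principle A.
*the reviewers₄* c-commands the anaphor within its binding domain → licit binder.
*the negotiators₅* does not c-command the anaphor → cannot bind it.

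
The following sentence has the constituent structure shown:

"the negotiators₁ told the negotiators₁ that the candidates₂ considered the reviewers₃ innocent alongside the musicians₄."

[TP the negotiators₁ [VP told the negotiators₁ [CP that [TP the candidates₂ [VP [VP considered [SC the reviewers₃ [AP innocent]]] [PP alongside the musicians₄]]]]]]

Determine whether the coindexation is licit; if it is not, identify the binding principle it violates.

The two coindexed NPs are *the negotiators₁* (the lower occurrence) and *the negotiators₁* (the higher occurrence).
*the negotiators₁* (the lower occurrence) is an R-expression. Principle C requires it to be free everywhere.
*the negotiators₁* (the higher occurrence) c-commands it and carries the same index.
The R-expression is bound → Principle C violation.

Principle C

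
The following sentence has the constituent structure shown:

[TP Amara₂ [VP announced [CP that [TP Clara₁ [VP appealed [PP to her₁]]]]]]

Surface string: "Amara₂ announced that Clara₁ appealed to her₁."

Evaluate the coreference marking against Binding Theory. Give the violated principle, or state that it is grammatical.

Principle B

The two coindexed NPs are *Clara₁* and *her₁*.
*her₁* is a pronoun. Its binding domain is the embedded TP, whose subject is Clara₁.
*Clara₁* c-commands it within that domain and carries the same index.
The pronoun is locally bound → Principle B violation.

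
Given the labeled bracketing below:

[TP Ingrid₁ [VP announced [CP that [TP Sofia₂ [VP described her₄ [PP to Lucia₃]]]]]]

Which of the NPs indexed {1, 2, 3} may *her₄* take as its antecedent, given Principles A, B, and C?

*her* is a pronoun, so Principle B applies: it must be free in its binding domain.
Binding domain of *her₄*: the embedded TP, whose subject is Sofia₂.
*Ingrid₁* c-commands the pronoun but from outside its binding domain, and is not c-commanded by it → coindexation permitted.
*Sofia₂* c-commands the pronoun within its binding domain → coindexation would violate Principle B.
*Lucia₃*: the pronoun c-commands this R-expression → coindexation would violate Principle C on *Lucia₃*.

{1}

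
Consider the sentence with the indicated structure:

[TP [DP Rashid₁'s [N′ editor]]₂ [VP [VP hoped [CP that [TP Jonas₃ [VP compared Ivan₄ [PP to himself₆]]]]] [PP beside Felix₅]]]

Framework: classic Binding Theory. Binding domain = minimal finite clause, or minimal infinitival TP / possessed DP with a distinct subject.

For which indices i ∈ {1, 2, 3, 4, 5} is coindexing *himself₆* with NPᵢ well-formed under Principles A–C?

{3, 4}

*himself* is an anaphor, so Principle A applies: it must be bound in its binding domain.
Binding domain of *himself₆*: the embedded TP, whose subject is Jonas₃.
*Rashid₁* does not c-command the anaphor → cannot bind it.
*[Rashid₁'s editor]₂* c-commands the anaphor but is outside its binding domain → cannot satisfy Principle A.
*Jonas₃* c-commands the anaphor within its binding domain → licit binder.
*Ivan₄* c-commands the anaphor within its binding domain → licit binder.
*Felix₅* does not c-command the anaphor → cannot bind it.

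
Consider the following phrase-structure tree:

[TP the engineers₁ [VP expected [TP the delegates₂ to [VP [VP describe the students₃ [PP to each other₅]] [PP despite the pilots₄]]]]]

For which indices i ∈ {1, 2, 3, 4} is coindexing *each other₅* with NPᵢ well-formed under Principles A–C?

{2, 3}

*each other* is an anaphor, so Principle A applies: it must be bound in its binding domain.
Binding domain of *each other₅*: the embedded TP, whose subject is the delegates₂.
*the engineers₁* c-commands the anaphor but is outside its binding domain → cannot satisfy Principle A.
*the delegates₂* c-commands the anaphor within its binding domain → licit binder.
*the students₃* c-commands the anaphor within its binding domain → licit binder.
*the pilots₄* does not c-command the anaphor → cannot bind it.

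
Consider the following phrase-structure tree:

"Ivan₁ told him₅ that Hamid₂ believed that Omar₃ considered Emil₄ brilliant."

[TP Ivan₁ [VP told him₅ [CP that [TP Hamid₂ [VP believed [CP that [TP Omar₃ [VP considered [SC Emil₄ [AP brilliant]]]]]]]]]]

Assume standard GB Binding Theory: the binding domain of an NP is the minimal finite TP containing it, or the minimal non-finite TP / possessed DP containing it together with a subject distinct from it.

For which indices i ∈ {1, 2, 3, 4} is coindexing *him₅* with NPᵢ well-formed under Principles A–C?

none

*him* is a pronoun, so Principle B applies: it must be free in its binding domain.
Binding domain of *him₅*: the matrix TP, whose subject is Ivan₁.
*Ivan₁* c-commands the pronoun within its binding domain → coindexation would violate Principle B.
*Hamid₂*: the pronoun c-commands this R-expression → coindexation would violate Principle C on *Hamid₂*.
*Omar₃*: the pronoun c-commands this R-expression → coindexation would violate Principle C on *Omar₃*.
*Emil₄*: the pronoun c-commands this R-expression → coindexation would violate Principle C on *Emil₄*.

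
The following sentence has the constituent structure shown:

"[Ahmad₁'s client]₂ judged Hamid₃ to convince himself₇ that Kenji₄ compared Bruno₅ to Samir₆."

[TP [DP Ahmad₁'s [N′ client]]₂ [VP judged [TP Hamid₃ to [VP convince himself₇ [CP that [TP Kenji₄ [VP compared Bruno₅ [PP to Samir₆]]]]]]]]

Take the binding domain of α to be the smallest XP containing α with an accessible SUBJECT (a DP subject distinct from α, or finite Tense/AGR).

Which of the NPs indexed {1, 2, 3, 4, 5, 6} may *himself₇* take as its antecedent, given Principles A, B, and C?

*himself* is an anaphor, so Principle A applies: it must be bound in its binding domain.
Binding domain of *himself₇*: the embedded TP, whose subject is Hamid₃.
*Ahmad₁* does not c-command the anaphor → cannot bind it.
*[Ahmad₁'s client]₂* c-commands the anaphor but is outside its binding domain → cannot satisfy Principle A.
*Hamid₃* c-commands the anaphor within its binding domain → licit binder.
*Kenji₄* does not c-command the anaphor → cannot bind it.
*Bruno₅* does not c-command the anaphor → cannot bind it.
*Samir₆* does not c-command the anaphor → cannot bind it.

{3}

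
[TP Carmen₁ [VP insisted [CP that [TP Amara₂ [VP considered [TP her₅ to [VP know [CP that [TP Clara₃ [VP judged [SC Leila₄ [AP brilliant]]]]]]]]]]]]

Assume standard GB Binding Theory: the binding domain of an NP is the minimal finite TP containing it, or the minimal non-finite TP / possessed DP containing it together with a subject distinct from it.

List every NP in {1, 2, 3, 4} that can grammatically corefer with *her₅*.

*her* is a pronoun, so Principle B applies: it must be free in its binding domain.
Binding domain of *her₅*: the embedded TP, whose subject is Amara₂.
*Carmen₁* c-commands the pronoun but from outside its binding domain, and is not c-commanded by it → coindexation permitted.
*Amara₂* c-commands the pronoun within its binding domain → coindexation would violate Principle B.
*Clara₃*: the pronoun c-commands this R-expression → coindexation would violate Principle C on *Clara₃*.
*Leila₄*: the pronoun c-commands this R-expression → coindexation would violate Principle C on *Leila₄*.

{1}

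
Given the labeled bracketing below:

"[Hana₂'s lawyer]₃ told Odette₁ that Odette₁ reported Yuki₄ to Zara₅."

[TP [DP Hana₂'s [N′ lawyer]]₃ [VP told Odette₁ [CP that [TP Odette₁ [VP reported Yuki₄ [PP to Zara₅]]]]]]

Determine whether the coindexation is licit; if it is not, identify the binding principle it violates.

The two coindexed NPs are *Odette₁* (the higher occurrence) and *Odette₁* (the lower occurrence).
*Odette₁* (the lower occurrence) is an R-expression. Principle C requires it to be free everywhere.
*Odette₁* (the higher occurrence) c-commands it and carries the same index.
The R-expression is bound → Principle C violation.

Principle C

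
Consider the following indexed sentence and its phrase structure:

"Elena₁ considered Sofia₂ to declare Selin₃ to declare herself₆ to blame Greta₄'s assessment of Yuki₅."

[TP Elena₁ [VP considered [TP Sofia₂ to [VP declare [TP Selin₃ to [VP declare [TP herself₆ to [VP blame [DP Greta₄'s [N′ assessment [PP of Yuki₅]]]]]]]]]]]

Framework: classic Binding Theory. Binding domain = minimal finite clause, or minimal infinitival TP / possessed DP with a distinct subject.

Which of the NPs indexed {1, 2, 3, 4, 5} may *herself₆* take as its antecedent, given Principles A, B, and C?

*herself* is an anaphor, so Principle A applies: it must be bound in its binding domain.
Binding domain of *herself₆*: the embedded TP, whose subject is Selin₃.
*Elena₁* c-commands the anaphor but is outside its binding domain → cannot satisfy Principle A.
*Sofia₂* c-commands the anaphor but is outside its binding domain → cannot satisfy Principle A.
*Selin₃* c-commands the anaphor within its binding domain → licit binder.
*Greta₄* does not c-command the anaphor → cannot bind it.
*Yuki₅* does not c-command the anaphor → cannot bind it.

{3}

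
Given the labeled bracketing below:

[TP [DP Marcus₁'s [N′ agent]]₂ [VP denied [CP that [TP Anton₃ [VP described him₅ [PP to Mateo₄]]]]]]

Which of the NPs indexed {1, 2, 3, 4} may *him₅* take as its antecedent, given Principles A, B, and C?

{1, 2}

*him* is a pronoun, so Principle B applies: it must be free in its binding domain.
Binding domain of *him₅*: the embedded TP, whose subject is Anton₃.
*Marcus₁* and the pronoun do not c-command one another → neither Principle B nor Principle C is at stake; coindexation permitted.
*[Marcus₁'s agent]₂* c-commands the pronoun but from outside its binding domain, and is not c-commanded by it → coindexation permitted.
*Anton₃* c-commands the pronoun within its binding domain → coindexation would violate Principle B.
*Mateo₄*: the pronoun c-commands this R-expression → coindexation would violate Principle C on *Mateo₄*.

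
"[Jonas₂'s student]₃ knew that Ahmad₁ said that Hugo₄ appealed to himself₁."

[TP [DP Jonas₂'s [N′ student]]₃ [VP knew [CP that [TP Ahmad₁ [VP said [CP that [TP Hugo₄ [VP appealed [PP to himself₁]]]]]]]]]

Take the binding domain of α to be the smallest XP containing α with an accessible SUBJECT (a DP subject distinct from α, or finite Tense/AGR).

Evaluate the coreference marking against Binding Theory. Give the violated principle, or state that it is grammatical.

Principle A

The two coindexed NPs are *Ahmad₁* and *himself₁*.
*himself₁* is an anaphor. Principle A requires it to be bound within its binding domain — the embedded TP, whose subject is Hugo₄.
Within that domain it is c-commanded by *Hugo₄*, which does not share its index.
*Ahmad₁* does c-command the anaphor, but from outside its binding domain.
The anaphor is unbound in its domain → Principle A violation.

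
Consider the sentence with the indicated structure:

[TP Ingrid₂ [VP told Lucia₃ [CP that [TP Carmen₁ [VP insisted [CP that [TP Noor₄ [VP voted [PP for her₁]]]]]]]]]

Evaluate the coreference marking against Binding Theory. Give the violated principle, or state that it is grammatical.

grammatical

The two coindexed NPs are *Carmen₁* and *her₁*.
*her₁* is a pronoun; its binding domain is the embedded TP, whose subject is Noor₄. Within that domain it is c-commanded only by *Noor₄*, which carries a different index — the pronoun is free locally, so Principle B holds.
*Carmen₁* is an R-expression; *her₁* does not c-command it, and no other NP shares its index, so Principle C is satisfied.
All principles are respected.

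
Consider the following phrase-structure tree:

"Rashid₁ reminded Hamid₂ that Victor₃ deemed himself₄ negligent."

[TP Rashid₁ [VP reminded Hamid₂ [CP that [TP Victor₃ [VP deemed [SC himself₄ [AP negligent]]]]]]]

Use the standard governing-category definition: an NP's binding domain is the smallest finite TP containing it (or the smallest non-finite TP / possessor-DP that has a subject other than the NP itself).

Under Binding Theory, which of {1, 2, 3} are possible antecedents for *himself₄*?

{3}

*himself* is an anaphor, so Principle A applies: it must be bound in its binding domain.
Binding domain of *himself₄*: the embedded TP, whose subject is Victor₃.
*Rashid₁* c-commands the anaphor but is outside its binding domain → cannot satisfy Principle A.
*Hamid₂* c-commands the anaphor but is outside its binding domain → cannot satisfy Principle A.
*Victor₃* c-commands the anaphor within its binding domain → licit binder.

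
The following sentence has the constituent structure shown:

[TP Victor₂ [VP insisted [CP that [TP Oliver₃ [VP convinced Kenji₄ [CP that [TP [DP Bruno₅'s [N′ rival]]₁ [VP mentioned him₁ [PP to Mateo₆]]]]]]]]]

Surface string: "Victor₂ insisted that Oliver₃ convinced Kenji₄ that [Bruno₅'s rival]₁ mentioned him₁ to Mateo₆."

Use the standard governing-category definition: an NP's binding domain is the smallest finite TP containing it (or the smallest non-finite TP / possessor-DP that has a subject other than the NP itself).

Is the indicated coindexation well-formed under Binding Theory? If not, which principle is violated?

Principle B

The two coindexed NPs are *[Bruno₅'s rival]₁* and *him₁*.
*him₁* is a pronoun. Its binding domain is the embedded TP, whose subject is [Bruno₅'s rival]₁.
*[Bruno₅'s rival]₁* c-commands it within that domain and carries the same index.
The pronoun is locally bound → Principle B violation.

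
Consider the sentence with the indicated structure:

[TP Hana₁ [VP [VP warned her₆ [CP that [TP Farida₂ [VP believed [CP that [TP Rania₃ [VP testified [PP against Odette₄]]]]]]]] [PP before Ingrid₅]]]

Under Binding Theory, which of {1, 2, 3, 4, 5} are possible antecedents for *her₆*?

*her* is a pronoun, so Principle B applies: it must be free in its binding domain.
Binding domain of *her₆*: the matrix TP, whose subject is Hana₁.
*Hana₁* c-commands the pronoun within its binding domain → coindexation would violate Principle B.
*Farida₂*: the pronoun c-commands this R-expression → coindexation would violate Principle C on *Farida₂*.
*Rania₃*: the pronoun c-commands this R-expression → coindexation would violate Principle C on *Rania₃*.
*Odette₄*: the pronoun c-commands this R-expression → coindexation would violate Principle C on *Odette₄*.
*Ingrid₅* and the pronoun do not c-command one another → neither Principle B nor Principle C is at stake; coindexation permitted.

{5}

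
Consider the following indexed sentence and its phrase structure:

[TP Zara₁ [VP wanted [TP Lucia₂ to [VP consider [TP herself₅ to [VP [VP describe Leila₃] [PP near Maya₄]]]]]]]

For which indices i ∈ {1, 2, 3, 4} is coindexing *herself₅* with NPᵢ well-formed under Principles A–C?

{2}

*herself* is an anaphor, so Principle A applies: it must be bound in its binding domain.
Binding domain of *herself₅*: the embedded TP, whose subject is Lucia₂.
*Zara₁* c-commands the anaphor but is outside its binding domain → cannot satisfy Principle A.
*Lucia₂* c-commands the anaphor within its binding domain → licit binder.
*Leila₃* does not c-command the anaphor → cannot bind it.
*Maya₄* does not c-command the anaphor → cannot bind it.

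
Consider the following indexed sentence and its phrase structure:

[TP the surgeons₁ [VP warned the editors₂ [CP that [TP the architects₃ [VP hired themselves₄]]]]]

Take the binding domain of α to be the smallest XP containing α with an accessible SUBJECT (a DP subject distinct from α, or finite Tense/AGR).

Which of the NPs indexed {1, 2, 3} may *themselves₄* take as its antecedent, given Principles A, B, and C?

*themselves* is an anaphor, so Principle A applies: it must be bound in its binding domain.
Binding domain of *themselves₄*: the embedded TP, whose subject is the architects₃.
*the surgeons₁* c-commands the anaphor but is outside its binding domain → cannot satisfy Principle A.
*the editors₂* c-commands the anaphor but is outside its binding domain → cannot satisfy Principle A.
*the architects₃* c-commands the anaphor within its binding domain → licit binder.

{3}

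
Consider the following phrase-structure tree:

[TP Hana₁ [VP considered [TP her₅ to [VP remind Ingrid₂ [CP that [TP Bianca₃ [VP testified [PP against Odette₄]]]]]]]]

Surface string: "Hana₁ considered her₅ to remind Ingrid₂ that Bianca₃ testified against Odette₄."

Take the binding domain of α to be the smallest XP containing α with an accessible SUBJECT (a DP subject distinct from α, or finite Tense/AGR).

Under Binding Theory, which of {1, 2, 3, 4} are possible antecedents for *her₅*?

none

*her* is a pronoun, so Principle B applies: it must be free in its binding domain.
Binding domain of *her₅*: the matrix TP, whose subject is Hana₁.
*Hana₁* c-commands the pronoun within its binding domain → coindexation would violate Principle B.
*Ingrid₂*: the pronoun c-commands this R-expression → coindexation would violate Principle C on *Ingrid₂*.
*Bianca₃*: the pronoun c-commands this R-expression → coindexation would violate Principle C on *Bianca₃*.
*Odette₄*: the pronoun c-commands this R-expression → coindexation would violate Principle C on *Odette₄*.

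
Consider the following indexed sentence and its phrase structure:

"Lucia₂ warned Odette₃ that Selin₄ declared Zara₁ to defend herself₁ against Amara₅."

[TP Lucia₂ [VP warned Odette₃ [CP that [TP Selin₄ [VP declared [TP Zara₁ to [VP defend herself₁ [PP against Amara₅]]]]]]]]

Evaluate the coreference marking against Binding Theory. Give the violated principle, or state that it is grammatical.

grammatical

The two coindexed NPs are *Zara₁* and *herself₁*.
*herself₁* is an anaphor; its binding domain is the embedded TP, whose subject is Zara₁. *Zara₁* c-commands it within that domain and shares its index, so Principle A is satisfied.
*Zara₁* is an R-expression; *herself₁* does not c-command it, and no other NP shares its index, so Principle C is satisfied.
All principles are respected.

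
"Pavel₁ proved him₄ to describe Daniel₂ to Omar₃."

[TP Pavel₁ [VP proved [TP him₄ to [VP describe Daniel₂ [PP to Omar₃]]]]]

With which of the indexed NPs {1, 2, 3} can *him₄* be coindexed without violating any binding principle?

none

*him* is a pronoun, so Principle B applies: it must be free in its binding domain.
Binding domain of *him₄*: the matrix TP, whose subject is Pavel₁.
*Pavel₁* c-commands the pronoun within its binding domain → coindexation would violate Principle B.
*Daniel₂*: the pronoun c-commands this R-expression → coindexation would violate Principle C on *Daniel₂*.
*Omar₃*: the pronoun c-commands this R-expression → coindexation would violate Principle C on *Omar₃*.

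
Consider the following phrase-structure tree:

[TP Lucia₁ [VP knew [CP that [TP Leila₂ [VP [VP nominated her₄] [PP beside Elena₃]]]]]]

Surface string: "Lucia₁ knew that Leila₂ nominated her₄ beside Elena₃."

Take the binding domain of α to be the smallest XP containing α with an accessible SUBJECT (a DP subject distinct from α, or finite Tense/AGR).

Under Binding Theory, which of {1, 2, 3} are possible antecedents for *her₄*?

*her* is a pronoun, so Principle B applies: it must be free in its binding domain.
Binding domain of *her₄*: the embedded TP, whose subject is Leila₂.
*Lucia₁* c-commands the pronoun but from outside its binding domain, and is not c-commanded by it → coindexation permitted.
*Leila₂* c-commands the pronoun within its binding domain → coindexation would violate Principle B.
*Elena₃* and the pronoun do not c-command one another → neither Principle B nor Principle C is at stake; coindexation permitted.

{1, 3}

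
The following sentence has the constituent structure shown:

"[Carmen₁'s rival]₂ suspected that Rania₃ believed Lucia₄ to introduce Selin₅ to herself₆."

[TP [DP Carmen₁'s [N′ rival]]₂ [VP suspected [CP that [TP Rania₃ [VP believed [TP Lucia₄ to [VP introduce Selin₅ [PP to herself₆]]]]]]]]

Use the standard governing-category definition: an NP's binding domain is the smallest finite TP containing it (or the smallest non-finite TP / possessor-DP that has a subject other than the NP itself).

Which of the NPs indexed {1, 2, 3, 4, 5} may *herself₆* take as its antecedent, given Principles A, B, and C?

*herself* is an anaphor, so Principle A applies: it must be bound in its binding domain.
Binding domain of *herself₆*: the embedded TP, whose subject is Lucia₄.
*Carmen₁* does not c-command the anaphor → cannot bind it.
*[Carmen₁'s rival]₂* c-commands the anaphor but is outside its binding domain → cannot satisfy Principle A.
*Rania₃* c-commands the anaphor but is outside its binding domain → cannot satisfy Principle A.
*Lucia₄* c-commands the anaphor within its binding domain → licit binder.
*Selin₅* c-commands the anaphor within its binding domain → licit binder.

{4, 5}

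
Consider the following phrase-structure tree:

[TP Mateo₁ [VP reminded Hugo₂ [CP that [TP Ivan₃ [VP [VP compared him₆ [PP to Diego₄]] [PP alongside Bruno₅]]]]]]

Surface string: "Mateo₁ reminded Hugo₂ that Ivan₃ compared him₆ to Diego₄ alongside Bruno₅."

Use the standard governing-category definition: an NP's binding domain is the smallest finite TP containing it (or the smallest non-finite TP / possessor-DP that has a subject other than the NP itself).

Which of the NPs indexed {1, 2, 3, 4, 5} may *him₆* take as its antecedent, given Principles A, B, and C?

*him* is a pronoun, so Principle B applies: it must be free in its binding domain.
Binding domain of *him₆*: the embedded TP, whose subject is Ivan₃.
*Mateo₁* c-commands the pronoun but from outside its binding domain, and is not c-commanded by it → coindexation permitted.
*Hugo₂* c-commands the pronoun but from outside its binding domain, and is not c-commanded by it → coindexation permitted.
*Ivan₃* c-commands the pronoun within its binding domain → coindexation would violate Principle B.
*Diego₄*: the pronoun c-commands this R-expression → coindexation would violate Principle C on *Diego₄*.
*Bruno₅* and the pronoun do not c-command one another → neither Principle B nor Principle C is at stake; coindexation permitted.

{1, 2, 5}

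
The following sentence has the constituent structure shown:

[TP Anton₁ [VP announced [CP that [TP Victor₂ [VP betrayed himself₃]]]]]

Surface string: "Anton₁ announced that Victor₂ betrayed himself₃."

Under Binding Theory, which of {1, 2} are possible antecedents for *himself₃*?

{2}

*himself* is an anaphor, so Principle A applies: it must be bound in its binding domain.
Binding domain of *himself₃*: the embedded TP, whose subject is Victor₂.
*Anton₁* c-commands the anaphor but is outside its binding domain → cannot satisfy Principle A.
*Victor₂* c-commands the anaphor within its binding domain → licit binder.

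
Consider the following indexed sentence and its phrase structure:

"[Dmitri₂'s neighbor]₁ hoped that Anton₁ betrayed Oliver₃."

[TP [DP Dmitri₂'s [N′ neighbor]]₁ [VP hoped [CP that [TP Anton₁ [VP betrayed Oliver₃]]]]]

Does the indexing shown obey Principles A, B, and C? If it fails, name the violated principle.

Principle C

The two coindexed NPs are *[Dmitri₂'s neighbor]₁* and *Anton₁*.
*Anton₁* is an R-expression. Principle C requires it to be free everywhere.
*[Dmitri₂'s neighbor]₁* c-commands it and carries the same index.
The R-expression is bound → Principle C violation.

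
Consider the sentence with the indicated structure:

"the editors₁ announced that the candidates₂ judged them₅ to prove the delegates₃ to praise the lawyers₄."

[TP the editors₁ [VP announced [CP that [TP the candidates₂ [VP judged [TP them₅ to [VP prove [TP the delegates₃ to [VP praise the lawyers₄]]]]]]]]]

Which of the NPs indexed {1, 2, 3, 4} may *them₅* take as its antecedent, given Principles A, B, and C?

{1}

*them* is a pronoun, so Principle B applies: it must be free in its binding domain.
Binding domain of *them₅*: the embedded TP, whose subject is the candidates₂.
*the editors₁* c-commands the pronoun but from outside its binding domain, and is not c-commanded by it → coindexation permitted.
*the candidates₂* c-commands the pronoun within its binding domain → coindexation would violate Principle B.
*the delegates₃*: the pronoun c-commands this R-expression → coindexation would violate Principle C on *the delegates₃*.
*the lawyers₄*: the pronoun c-commands this R-expression → coindexation would violate Principle C on *the lawyers₄*.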